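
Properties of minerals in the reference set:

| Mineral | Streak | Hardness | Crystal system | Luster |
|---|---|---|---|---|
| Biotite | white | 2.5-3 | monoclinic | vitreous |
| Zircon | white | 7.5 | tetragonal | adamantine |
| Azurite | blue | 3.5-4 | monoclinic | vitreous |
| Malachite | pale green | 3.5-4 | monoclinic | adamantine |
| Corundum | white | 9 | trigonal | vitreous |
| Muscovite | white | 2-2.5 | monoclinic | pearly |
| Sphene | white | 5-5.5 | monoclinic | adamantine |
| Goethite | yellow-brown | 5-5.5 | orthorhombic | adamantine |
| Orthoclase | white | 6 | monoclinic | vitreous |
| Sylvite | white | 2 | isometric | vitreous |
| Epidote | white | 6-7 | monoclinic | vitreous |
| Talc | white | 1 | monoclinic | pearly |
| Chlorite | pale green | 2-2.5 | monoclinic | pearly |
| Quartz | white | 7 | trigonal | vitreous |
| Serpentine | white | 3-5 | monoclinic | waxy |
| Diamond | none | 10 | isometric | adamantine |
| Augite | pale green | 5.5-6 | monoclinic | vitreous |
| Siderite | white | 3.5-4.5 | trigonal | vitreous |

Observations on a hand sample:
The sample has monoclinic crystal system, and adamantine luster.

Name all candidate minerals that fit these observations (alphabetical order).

Malachite, Sphene

Monoclinic crystal system: narrows the field to Biotite, Azurite, Malachite, Muscovite, Sphene, Orthoclase, Epidote, Talc, Chlorite, Serpentine, Augite.
Adamantine luster: narrows the field to Malachite, Sphene.
Consistent with every observation: Malachite, Sphene.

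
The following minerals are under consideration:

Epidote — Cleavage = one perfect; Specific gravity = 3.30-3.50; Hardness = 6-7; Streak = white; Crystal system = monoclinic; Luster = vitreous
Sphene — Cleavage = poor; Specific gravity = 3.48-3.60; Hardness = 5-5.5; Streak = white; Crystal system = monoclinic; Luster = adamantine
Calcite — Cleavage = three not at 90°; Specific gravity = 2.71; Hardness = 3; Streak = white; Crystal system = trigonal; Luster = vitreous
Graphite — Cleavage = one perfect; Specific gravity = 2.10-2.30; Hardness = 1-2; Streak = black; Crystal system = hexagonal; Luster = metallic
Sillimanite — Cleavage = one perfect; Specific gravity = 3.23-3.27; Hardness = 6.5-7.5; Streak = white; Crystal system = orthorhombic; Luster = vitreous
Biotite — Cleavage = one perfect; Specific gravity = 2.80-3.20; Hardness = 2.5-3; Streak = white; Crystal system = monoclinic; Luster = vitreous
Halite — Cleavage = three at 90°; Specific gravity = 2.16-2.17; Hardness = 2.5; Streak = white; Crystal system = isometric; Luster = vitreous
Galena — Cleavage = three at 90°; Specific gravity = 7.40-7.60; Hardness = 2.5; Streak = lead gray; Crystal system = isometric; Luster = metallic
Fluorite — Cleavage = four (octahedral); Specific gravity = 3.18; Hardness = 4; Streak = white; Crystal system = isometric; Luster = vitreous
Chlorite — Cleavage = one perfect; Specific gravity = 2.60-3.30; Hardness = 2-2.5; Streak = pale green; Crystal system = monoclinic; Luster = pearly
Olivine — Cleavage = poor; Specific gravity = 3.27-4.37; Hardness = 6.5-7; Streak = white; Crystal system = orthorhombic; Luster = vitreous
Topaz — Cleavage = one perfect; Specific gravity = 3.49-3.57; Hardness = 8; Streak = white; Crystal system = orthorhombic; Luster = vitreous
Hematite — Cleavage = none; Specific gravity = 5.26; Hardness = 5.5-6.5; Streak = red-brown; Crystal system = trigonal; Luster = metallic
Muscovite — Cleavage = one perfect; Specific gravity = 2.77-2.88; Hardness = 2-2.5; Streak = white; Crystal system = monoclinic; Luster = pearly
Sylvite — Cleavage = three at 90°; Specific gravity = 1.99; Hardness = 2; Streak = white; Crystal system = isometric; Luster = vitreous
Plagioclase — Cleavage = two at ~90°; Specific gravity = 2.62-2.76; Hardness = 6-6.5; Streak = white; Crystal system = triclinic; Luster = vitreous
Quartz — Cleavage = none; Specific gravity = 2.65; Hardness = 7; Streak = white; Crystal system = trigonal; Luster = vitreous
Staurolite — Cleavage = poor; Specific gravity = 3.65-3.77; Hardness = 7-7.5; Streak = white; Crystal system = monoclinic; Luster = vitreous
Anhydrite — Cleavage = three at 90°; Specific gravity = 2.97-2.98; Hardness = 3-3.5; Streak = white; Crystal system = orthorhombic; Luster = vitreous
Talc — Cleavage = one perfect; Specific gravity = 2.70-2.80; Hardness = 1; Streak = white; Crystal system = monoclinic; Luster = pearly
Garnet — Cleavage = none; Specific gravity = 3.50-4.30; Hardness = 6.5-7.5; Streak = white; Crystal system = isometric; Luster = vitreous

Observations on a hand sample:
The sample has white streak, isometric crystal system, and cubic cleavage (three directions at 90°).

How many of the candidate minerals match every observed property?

2

White streak excludes Graphite, Galena, Chlorite, Hematite.
Isometric crystal system: only Halite, Fluorite, Sylvite, Garnet remain.
Cubic cleavage (three directions at 90°) is inconsistent with Fluorite, Garnet.
Remaining candidates: Halite, Sylvite.
That is 2 minerals.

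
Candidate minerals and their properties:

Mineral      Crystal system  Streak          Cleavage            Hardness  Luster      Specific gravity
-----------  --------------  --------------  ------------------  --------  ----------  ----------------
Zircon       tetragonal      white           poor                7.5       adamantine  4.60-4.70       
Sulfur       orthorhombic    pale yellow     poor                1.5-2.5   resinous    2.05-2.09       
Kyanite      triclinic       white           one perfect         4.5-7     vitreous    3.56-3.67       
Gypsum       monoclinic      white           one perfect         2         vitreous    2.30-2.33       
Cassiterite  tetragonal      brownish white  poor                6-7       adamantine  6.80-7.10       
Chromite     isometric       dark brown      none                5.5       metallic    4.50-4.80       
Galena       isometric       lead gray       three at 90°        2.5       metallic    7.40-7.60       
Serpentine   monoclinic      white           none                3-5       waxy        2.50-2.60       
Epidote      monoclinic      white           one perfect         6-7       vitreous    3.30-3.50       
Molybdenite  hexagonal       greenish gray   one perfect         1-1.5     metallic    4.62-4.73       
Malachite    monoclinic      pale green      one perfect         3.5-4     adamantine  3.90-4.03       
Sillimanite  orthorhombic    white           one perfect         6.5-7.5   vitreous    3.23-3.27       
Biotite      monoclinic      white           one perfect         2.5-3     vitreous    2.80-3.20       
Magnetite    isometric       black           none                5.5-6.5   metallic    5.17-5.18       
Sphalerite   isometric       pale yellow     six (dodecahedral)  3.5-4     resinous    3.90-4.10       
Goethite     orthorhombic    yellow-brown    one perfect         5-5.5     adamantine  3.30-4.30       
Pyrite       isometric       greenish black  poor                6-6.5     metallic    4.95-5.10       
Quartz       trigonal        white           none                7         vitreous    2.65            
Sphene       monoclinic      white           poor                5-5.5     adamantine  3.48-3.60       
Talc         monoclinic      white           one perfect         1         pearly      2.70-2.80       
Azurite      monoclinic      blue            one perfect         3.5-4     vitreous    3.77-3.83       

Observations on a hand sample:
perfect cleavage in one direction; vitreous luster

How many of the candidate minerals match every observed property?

Perfect cleavage in one direction: leaves Kyanite, Gypsum, Epidote, Molybdenite, Malachite, Sillimanite, Biotite, Goethite, Talc, Azurite.
Vitreous luster is inconsistent with Molybdenite, Malachite, Goethite, Talc.
Remaining candidates: Azurite, Biotite, Epidote, Gypsum, Kyanite, Sillimanite.
That is 6 minerals.

6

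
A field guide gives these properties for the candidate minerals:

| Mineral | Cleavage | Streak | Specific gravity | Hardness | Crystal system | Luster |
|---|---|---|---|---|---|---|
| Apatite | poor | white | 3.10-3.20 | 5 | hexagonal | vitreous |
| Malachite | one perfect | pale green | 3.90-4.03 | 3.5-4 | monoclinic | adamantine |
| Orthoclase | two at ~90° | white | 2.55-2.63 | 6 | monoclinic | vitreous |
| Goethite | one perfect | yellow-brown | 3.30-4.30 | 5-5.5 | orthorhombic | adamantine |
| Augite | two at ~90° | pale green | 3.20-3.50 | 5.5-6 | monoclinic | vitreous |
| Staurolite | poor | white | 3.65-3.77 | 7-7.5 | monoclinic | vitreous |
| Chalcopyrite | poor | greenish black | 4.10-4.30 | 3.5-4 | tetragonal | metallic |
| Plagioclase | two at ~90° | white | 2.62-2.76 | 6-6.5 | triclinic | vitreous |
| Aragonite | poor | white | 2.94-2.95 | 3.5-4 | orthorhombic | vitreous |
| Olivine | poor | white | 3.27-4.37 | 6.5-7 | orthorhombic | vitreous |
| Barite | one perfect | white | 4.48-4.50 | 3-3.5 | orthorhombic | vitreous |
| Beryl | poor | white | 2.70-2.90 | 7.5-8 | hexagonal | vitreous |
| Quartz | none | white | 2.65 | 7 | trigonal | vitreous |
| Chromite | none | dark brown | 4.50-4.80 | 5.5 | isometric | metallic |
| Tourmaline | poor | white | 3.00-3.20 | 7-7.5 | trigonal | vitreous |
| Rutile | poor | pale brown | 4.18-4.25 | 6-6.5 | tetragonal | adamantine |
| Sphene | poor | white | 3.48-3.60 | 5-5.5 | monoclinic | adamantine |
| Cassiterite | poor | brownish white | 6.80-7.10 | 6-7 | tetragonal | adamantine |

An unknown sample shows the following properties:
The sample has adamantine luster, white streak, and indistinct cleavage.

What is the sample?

Adamantine luster — Malachite, Goethite, Rutile, Sphene, Cassiterite remain.
White streak — narrows the field to Sphene.
Indistinct cleavage — all remaining candidates fit.
The only mineral consistent with every observation is Sphene.

Sphene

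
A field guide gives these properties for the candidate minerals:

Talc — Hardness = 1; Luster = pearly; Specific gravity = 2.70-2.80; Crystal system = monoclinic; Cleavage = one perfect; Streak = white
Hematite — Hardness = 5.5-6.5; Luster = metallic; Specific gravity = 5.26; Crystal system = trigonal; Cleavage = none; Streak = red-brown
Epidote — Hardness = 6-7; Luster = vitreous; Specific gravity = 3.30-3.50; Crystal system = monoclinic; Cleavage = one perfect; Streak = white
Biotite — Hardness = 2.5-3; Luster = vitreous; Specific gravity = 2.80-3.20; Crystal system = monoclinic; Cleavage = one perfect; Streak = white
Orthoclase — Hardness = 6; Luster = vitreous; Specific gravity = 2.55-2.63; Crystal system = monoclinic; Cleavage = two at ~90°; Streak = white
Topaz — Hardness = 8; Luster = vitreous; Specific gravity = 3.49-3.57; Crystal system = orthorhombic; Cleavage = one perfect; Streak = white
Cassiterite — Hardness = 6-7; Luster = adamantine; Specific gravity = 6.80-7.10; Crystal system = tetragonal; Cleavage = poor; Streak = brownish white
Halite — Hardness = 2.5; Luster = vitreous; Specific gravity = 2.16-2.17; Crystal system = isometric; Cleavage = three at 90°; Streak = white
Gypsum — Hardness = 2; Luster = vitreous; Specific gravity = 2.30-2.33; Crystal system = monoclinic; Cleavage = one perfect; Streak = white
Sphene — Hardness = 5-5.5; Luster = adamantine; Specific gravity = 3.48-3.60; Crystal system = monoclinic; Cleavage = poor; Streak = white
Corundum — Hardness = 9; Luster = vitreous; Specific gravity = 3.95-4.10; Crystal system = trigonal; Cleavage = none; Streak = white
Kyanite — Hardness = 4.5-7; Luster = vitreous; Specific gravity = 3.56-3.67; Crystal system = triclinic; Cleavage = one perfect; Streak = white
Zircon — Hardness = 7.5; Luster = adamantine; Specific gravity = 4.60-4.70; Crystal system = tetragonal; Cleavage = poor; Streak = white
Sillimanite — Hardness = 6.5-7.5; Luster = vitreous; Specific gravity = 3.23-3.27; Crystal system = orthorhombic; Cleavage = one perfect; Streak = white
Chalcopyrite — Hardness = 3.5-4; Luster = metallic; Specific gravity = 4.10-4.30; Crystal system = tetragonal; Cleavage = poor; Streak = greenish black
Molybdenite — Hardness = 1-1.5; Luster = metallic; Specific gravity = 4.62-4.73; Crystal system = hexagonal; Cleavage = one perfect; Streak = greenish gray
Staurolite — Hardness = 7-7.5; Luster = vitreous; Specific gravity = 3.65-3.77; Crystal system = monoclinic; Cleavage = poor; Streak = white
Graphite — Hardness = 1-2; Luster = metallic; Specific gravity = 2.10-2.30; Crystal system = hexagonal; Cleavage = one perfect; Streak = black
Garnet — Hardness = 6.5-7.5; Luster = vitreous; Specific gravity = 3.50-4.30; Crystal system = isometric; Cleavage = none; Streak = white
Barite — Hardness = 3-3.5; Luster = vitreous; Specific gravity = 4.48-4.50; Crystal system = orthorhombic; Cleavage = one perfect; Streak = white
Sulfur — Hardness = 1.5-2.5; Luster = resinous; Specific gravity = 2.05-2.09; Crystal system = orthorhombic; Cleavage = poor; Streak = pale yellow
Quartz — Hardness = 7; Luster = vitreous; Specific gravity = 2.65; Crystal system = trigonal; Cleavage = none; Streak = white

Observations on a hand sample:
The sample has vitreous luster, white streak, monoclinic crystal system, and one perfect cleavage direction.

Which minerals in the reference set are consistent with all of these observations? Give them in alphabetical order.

Biotite, Epidote, Gypsum

Vitreous luster: Epidote, Biotite, Orthoclase, Topaz, Halite, Gypsum, Corundum, Kyanite, Sillimanite, Staurolite, Garnet, Barite, Quartz remain.
White streak: all remaining candidates fit.
Monoclinic crystal system: narrows the field to Epidote, Biotite, Orthoclase, Gypsum, Staurolite.
One perfect cleavage direction excludes Orthoclase, Staurolite.
The minerals that satisfy all observations are Biotite, Epidote, Gypsum.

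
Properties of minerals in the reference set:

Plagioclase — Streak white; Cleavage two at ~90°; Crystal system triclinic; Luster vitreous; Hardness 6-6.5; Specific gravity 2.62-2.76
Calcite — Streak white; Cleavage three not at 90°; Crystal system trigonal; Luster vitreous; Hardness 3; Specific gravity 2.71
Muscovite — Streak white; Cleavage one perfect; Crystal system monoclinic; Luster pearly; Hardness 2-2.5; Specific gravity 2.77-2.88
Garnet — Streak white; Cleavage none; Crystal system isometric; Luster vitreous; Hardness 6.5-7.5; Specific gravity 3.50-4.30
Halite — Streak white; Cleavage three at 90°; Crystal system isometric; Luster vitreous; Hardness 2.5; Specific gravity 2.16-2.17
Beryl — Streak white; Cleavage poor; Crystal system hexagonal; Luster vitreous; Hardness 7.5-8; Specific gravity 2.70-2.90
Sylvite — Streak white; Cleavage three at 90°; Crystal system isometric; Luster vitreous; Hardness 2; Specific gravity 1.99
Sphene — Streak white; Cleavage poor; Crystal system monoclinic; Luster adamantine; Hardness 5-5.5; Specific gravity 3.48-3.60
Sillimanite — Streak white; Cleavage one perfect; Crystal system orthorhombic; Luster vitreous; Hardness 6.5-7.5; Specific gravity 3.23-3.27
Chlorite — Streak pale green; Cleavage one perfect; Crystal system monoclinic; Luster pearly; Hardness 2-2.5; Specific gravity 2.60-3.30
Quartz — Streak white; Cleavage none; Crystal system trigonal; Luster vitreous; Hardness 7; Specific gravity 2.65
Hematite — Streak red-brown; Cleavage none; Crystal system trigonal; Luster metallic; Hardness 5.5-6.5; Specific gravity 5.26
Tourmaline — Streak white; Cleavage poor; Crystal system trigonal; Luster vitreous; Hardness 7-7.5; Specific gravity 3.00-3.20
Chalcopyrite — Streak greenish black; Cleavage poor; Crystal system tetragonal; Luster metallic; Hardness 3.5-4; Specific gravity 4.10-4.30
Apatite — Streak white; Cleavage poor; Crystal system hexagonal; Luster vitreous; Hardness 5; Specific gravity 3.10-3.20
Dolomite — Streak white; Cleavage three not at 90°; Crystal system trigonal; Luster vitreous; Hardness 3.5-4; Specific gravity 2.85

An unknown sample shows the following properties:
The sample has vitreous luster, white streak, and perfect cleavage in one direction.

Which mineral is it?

Sillimanite

Vitreous luster excludes Muscovite, Sphene, Chlorite, Hematite, Chalcopyrite.
White streak — all remaining candidates fit.
Perfect cleavage in one direction — narrows the field to Sillimanite.
The only mineral consistent with every observation is Sillimanite.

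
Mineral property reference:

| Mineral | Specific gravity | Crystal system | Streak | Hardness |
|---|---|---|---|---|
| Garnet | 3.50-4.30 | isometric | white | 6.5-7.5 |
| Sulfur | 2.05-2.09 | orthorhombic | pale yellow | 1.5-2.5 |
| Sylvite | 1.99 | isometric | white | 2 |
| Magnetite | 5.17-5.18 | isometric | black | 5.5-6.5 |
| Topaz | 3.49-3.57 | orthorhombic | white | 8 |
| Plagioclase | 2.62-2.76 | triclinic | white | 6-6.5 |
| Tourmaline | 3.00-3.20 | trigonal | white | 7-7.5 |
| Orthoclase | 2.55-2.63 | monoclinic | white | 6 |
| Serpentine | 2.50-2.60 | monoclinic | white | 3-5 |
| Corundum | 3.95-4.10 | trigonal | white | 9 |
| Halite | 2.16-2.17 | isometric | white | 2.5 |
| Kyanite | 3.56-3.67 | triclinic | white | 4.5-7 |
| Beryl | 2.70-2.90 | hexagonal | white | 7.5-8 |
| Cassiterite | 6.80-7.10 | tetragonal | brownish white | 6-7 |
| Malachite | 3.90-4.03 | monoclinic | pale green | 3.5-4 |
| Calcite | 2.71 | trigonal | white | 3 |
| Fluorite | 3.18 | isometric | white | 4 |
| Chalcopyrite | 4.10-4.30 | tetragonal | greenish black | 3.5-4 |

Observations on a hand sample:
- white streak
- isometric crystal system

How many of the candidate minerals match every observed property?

White streak is inconsistent with Sulfur, Magnetite, Cassiterite, Malachite, Chalcopyrite.
Isometric crystal system — only Garnet, Sylvite, Halite, Fluorite remain.
Consistent with every observation: Fluorite, Garnet, Halite, Sylvite.
That is 4 minerals.

4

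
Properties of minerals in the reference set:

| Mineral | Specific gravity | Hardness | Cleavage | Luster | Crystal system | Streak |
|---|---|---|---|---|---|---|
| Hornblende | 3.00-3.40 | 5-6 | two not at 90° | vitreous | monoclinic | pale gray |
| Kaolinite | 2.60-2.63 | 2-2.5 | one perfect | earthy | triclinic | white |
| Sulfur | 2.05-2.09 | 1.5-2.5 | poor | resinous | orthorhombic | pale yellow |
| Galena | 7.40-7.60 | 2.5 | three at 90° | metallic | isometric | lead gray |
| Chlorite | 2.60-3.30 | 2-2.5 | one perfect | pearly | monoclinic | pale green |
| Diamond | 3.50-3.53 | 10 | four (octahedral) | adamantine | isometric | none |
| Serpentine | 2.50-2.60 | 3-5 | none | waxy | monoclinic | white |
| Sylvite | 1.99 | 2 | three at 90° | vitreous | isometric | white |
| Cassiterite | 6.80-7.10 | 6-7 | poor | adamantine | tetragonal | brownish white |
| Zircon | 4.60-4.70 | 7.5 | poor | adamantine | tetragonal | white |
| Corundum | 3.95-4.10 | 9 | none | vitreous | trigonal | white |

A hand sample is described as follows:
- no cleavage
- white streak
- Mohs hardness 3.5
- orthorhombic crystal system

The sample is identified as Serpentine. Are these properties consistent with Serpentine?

Inconsistent

No cleavage — matches Serpentine (cleavage none).
White streak — matches Serpentine (white streak).
Mohs hardness 3.5 — matches Serpentine (hardness 3-5).
Orthorhombic crystal system — Serpentine has monoclinic system; inconsistent.
The crystal system observation rules out Serpentine.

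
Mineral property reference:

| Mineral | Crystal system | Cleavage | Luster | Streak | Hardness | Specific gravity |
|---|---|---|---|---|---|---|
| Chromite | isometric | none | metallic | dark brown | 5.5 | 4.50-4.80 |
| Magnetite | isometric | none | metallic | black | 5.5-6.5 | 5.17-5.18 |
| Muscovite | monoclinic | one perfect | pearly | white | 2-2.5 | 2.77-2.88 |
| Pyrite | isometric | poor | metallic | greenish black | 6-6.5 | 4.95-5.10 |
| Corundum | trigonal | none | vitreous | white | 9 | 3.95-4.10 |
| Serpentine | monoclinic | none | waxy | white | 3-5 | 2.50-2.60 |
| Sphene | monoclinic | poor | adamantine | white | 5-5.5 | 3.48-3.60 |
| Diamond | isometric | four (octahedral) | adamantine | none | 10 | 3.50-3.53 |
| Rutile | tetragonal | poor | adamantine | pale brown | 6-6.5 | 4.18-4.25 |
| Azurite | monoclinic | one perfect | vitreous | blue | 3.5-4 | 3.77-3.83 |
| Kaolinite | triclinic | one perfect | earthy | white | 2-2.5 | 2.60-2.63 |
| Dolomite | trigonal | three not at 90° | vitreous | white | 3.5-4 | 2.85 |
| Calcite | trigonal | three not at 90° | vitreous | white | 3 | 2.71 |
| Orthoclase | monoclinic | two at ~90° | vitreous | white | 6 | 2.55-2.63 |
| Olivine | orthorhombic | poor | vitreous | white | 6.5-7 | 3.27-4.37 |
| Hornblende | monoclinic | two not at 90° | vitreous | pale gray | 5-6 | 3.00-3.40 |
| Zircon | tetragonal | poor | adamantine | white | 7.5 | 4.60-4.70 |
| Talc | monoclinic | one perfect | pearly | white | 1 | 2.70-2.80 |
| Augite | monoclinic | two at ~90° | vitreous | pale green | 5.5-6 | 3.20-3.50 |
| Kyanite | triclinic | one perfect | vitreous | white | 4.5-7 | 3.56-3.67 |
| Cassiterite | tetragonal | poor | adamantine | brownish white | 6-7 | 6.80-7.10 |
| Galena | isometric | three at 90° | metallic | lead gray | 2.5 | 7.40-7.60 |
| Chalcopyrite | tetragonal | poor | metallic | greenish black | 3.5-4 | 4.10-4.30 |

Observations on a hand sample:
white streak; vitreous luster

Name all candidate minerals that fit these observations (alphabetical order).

Calcite, Corundum, Dolomite, Kyanite, Olivine, Orthoclase

White streak — Muscovite, Corundum, Serpentine, Sphene, Kaolinite, Dolomite, Calcite, Orthoclase, Olivine, Zircon, Talc, Kyanite remain.
Vitreous luster eliminates Muscovite, Serpentine, Sphene, Kaolinite, Zircon, Talc.
Consistent with every observation: Calcite, Corundum, Dolomite, Kyanite, Olivine, Orthoclase.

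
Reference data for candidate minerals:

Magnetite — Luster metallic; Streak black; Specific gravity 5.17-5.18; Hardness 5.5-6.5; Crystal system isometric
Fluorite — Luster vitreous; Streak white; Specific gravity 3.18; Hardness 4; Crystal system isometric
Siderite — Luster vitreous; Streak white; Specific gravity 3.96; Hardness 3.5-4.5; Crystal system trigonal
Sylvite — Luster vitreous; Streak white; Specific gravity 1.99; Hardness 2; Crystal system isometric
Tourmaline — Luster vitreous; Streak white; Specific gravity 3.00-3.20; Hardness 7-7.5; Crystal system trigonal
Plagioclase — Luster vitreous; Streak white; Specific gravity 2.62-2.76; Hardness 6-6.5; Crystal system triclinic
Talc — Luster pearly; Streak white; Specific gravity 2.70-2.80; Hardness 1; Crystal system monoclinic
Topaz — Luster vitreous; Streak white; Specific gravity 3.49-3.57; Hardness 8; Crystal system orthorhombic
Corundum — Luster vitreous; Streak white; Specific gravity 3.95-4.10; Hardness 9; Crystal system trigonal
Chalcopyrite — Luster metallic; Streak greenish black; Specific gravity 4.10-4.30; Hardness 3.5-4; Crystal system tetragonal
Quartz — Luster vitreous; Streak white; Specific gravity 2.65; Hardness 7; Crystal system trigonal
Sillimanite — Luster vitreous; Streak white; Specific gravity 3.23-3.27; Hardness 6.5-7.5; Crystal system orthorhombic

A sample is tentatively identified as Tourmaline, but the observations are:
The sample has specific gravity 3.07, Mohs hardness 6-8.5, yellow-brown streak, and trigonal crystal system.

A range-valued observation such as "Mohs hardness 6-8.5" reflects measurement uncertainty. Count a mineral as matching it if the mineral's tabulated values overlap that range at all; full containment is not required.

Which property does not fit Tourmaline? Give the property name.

Specific gravity 3.07: Tourmaline has SG 3.00-3.20 — within range.
Mohs hardness 6-8.5: Tourmaline has hardness 7-7.5 — within range.
Yellow-brown streak: Tourmaline has white streak — does not match.
Trigonal crystal system: Tourmaline has trigonal system — within range.
Only the streak is inconsistent.

streak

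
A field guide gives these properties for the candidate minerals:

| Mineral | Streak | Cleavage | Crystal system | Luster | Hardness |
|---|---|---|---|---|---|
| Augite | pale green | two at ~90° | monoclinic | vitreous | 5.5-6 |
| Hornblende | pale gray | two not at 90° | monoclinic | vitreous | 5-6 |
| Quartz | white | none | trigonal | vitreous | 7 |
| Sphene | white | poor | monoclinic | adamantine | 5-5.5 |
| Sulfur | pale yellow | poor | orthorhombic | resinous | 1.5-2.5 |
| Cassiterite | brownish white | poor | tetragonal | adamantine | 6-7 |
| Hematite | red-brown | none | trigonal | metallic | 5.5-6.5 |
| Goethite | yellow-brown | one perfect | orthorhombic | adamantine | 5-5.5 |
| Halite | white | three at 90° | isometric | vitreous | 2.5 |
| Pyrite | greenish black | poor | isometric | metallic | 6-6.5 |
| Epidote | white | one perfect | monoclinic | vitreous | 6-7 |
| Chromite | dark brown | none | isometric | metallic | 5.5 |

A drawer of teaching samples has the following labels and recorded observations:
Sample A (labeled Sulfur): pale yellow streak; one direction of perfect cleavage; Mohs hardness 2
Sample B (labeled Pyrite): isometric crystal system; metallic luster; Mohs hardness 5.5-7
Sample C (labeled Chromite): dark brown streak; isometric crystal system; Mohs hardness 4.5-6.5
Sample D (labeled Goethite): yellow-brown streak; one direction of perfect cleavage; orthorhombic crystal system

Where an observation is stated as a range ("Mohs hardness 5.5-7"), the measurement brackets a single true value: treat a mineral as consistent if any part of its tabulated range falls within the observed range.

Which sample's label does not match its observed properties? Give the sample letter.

A

Sample A: Sulfur has cleavage poor, but the record shows one direction of perfect cleavage — this label is wrong.
Sample B: nothing contradicts Pyrite.
Sample C: nothing contradicts Chromite.
Sample D: nothing contradicts Goethite.
The mislabeled specimen is A.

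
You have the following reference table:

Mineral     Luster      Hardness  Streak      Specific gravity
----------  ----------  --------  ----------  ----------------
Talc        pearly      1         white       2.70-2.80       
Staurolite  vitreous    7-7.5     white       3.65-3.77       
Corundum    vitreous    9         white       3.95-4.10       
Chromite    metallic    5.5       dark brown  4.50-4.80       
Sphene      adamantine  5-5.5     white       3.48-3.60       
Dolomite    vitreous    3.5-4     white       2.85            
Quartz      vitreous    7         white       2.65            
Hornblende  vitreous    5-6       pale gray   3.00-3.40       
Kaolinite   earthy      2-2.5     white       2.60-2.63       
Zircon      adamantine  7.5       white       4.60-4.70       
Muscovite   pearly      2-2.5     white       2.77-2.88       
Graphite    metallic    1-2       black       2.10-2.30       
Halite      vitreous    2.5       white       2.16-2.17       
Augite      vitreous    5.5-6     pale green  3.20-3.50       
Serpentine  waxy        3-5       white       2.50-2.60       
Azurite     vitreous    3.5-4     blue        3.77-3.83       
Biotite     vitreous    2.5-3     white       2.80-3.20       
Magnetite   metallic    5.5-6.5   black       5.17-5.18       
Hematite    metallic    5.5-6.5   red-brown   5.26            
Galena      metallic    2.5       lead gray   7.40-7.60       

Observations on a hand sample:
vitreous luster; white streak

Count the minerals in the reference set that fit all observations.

6

Vitreous luster: only Staurolite, Corundum, Dolomite, Quartz, Hornblende, Halite, Augite, Azurite, Biotite remain.
White streak is inconsistent with Hornblende, Augite, Azurite.
Remaining candidates: Biotite, Corundum, Dolomite, Halite, Quartz, Staurolite.
That is 6 minerals.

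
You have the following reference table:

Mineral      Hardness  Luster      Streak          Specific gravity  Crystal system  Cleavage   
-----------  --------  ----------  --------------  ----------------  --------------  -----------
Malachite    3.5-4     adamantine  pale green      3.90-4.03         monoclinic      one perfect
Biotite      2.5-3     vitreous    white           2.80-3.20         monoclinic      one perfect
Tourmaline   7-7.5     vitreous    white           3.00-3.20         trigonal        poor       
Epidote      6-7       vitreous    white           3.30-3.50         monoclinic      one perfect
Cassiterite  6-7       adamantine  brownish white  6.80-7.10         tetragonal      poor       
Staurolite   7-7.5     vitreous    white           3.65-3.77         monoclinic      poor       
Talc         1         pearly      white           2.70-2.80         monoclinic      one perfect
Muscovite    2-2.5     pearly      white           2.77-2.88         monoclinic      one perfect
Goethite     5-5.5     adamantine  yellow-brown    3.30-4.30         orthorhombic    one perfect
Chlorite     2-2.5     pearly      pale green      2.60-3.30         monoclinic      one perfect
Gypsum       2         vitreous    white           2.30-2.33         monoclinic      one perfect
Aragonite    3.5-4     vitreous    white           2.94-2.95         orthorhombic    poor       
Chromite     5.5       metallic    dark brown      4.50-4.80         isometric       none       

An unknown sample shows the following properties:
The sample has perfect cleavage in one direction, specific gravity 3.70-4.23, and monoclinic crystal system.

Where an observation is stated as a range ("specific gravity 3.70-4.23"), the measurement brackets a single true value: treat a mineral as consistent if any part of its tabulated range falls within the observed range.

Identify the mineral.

Malachite

Perfect cleavage in one direction is inconsistent with Tourmaline, Cassiterite, Staurolite, Aragonite, Chromite.
Specific gravity 3.70-4.23 — leaves Malachite, Goethite.
Monoclinic crystal system eliminates Goethite.
Only Malachite satisfies all observations.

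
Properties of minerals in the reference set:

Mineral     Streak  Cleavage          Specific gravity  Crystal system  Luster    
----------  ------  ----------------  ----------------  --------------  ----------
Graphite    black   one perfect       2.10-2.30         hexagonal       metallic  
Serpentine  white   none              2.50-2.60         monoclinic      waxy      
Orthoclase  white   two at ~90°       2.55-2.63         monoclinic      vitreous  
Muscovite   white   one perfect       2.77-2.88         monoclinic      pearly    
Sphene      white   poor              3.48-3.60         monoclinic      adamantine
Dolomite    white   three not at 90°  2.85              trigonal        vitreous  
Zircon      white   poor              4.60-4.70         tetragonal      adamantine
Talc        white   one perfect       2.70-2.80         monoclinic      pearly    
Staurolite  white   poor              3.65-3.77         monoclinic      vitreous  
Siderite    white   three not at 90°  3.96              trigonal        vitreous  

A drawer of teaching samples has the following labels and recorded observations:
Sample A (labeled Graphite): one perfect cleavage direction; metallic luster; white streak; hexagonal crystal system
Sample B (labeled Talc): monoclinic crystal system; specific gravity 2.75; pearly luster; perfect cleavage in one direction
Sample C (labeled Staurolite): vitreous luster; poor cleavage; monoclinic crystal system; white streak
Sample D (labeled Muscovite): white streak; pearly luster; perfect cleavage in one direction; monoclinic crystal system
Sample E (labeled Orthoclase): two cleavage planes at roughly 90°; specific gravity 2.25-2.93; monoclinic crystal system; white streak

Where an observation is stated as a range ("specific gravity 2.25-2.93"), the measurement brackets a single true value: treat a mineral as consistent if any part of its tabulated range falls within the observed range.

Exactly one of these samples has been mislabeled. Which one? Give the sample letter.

A

Sample A: Graphite has black streak, but the record shows white streak — this label is wrong.
Sample B: every observation is compatible with the reference values for Talc.
Sample C: every observation is compatible with the reference values for Staurolite.
Sample D: every observation is compatible with the reference values for Muscovite.
Sample E: every observation is compatible with the reference values for Orthoclase.
The mislabeled specimen is A.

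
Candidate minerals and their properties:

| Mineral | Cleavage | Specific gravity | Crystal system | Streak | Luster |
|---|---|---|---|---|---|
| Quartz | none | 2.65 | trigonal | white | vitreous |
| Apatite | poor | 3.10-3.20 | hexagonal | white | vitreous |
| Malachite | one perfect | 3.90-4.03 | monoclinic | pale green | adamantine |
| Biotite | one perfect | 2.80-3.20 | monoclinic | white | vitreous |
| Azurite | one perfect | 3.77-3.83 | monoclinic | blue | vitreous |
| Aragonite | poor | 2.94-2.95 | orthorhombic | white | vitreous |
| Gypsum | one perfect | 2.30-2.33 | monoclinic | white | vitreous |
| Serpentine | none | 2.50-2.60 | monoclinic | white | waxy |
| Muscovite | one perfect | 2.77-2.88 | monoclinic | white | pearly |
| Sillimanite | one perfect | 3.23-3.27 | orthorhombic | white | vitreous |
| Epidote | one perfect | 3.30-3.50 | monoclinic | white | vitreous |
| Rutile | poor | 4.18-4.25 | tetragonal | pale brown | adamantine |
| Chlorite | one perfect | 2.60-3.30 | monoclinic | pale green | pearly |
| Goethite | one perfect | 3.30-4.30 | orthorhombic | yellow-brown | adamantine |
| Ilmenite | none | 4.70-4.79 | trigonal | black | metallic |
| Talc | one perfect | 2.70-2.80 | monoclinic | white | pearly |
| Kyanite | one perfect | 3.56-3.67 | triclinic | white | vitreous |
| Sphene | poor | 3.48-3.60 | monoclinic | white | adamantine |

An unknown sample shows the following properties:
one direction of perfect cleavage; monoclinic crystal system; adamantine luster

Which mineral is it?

Malachite

One direction of perfect cleavage — Malachite, Biotite, Azurite, Gypsum, Muscovite, Sillimanite, Epidote, Chlorite, Goethite, Talc, Kyanite remain.
Monoclinic crystal system eliminates Sillimanite, Goethite, Kyanite.
Adamantine luster — narrows the field to Malachite.
Only Malachite satisfies all observations.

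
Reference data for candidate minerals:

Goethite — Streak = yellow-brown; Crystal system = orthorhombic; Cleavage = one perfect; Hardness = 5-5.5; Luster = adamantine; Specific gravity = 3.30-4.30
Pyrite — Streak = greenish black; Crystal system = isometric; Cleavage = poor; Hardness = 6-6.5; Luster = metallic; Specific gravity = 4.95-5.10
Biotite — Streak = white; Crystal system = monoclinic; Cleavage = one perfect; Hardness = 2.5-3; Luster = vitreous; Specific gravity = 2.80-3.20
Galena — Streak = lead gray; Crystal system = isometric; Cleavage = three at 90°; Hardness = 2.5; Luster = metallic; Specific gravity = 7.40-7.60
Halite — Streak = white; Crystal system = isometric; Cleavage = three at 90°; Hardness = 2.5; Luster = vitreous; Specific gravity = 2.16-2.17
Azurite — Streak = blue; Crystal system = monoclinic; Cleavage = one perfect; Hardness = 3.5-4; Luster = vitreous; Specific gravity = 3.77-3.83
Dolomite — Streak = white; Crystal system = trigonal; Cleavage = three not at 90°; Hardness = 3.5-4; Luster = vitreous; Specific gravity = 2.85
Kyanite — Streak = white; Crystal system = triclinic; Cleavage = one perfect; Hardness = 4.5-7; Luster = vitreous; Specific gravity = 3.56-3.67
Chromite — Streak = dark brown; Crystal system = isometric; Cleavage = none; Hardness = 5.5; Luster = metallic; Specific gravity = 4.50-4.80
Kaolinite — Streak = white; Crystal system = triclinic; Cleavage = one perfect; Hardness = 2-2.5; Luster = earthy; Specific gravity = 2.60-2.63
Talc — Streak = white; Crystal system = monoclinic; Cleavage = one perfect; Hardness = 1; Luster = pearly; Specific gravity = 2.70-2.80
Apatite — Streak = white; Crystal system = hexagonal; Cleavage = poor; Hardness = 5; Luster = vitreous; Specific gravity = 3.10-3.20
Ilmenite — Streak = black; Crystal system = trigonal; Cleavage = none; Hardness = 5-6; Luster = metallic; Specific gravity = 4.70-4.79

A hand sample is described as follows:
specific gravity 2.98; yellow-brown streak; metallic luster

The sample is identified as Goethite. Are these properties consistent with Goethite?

Inconsistent

Specific gravity 2.98 — Goethite has SG 3.30-4.30; inconsistent.
Yellow-brown streak — matches Goethite (yellow-brown streak).
Metallic luster — Goethite has adamantine luster; inconsistent.
2 of the observed properties are inconsistent with Goethite.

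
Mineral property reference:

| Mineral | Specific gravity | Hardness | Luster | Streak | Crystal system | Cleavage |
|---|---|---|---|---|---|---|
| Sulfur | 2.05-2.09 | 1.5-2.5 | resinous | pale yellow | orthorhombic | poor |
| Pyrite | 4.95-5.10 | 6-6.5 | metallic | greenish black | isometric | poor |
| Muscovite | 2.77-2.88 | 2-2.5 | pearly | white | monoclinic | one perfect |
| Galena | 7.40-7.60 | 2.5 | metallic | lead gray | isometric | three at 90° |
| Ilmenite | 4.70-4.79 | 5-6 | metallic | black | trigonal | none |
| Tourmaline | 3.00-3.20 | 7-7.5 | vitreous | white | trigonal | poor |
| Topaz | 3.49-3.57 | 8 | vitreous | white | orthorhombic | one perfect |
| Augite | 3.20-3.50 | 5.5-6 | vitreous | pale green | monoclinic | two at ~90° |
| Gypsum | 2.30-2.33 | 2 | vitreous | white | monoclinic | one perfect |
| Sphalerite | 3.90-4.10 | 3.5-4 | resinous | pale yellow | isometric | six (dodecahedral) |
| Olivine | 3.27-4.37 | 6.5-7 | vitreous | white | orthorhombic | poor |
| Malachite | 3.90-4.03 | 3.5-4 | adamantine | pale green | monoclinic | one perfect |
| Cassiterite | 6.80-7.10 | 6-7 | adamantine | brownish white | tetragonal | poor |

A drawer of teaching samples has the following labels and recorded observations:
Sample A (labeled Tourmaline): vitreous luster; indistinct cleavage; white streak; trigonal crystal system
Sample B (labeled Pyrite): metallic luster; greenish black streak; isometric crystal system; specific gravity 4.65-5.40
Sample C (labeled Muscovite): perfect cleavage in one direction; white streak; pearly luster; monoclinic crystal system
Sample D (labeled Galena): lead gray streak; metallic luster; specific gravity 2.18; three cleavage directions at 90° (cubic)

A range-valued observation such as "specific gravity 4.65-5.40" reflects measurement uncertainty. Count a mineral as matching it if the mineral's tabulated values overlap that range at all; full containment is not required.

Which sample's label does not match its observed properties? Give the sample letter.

Sample A: every observation is compatible with the reference values for Tourmaline.
Sample B: every observation is compatible with the reference values for Pyrite.
Sample C: every observation is compatible with the reference values for Muscovite.
Sample D: specific gravity 2.18 is outside the reference for Galena (SG 7.40-7.60) — mislabeled.
Only sample D is inconsistent with its label.

D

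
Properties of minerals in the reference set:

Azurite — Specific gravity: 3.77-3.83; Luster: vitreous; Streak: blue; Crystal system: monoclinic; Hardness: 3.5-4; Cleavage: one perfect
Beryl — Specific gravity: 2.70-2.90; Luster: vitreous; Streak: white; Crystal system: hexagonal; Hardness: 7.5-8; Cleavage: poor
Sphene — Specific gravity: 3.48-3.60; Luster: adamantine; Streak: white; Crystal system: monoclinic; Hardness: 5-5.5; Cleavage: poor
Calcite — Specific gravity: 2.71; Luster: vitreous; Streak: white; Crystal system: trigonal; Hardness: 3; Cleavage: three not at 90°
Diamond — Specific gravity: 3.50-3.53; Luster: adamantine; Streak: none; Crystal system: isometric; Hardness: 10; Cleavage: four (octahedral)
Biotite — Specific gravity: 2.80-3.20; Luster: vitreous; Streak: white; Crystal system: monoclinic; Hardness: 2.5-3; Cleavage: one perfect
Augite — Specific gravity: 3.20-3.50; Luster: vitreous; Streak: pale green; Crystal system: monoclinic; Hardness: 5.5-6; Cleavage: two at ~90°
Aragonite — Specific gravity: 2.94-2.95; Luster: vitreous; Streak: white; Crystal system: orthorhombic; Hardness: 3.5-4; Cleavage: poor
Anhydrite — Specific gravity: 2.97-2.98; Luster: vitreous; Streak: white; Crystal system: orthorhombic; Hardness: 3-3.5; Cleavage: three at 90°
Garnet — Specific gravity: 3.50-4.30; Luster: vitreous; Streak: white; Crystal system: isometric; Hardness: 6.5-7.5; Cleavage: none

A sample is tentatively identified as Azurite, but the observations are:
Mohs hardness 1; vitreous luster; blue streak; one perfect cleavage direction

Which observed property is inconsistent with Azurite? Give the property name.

Mohs hardness 1: Azurite has hardness 3.5-4 — outside the reference range.
Vitreous luster: Azurite has vitreous luster — consistent.
Blue streak: Azurite has blue streak — consistent.
One perfect cleavage direction: Azurite has cleavage one perfect — consistent.
Only the hardness is inconsistent.

hardness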